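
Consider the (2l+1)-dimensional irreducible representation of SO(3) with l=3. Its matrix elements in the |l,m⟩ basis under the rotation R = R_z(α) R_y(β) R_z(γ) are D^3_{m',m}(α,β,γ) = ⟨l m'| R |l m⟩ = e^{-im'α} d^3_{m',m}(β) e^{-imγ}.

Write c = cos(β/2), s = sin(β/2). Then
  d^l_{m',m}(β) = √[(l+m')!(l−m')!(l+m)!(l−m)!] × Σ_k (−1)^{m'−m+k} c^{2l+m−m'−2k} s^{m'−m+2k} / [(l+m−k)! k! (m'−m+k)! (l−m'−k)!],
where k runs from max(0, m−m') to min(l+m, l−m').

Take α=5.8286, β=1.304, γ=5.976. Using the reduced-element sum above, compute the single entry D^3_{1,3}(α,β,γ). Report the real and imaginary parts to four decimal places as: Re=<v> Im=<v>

Re=0.1101 Im=0.5585

Split into d^3_{1,3}(β=1.304) × two z-phases.
c=cos(1.304/2)=0.794872, s=sin(1.304/2)=0.606777; N=√[24·2·720·1]=185.903201
k: max(0,(3)−(1))=2 … min(3+(3),3−(1))=2
  k=2: (−1)^0·185.9032/(48)·0.7949^4·0.6068^2 = +0.569237
d^3_{1,3}(1.304) = +0.569237
D = (+0.898443+0.439090i)·(+0.569237)·(+0.604582+0.796543i) = +0.110106+0.558486i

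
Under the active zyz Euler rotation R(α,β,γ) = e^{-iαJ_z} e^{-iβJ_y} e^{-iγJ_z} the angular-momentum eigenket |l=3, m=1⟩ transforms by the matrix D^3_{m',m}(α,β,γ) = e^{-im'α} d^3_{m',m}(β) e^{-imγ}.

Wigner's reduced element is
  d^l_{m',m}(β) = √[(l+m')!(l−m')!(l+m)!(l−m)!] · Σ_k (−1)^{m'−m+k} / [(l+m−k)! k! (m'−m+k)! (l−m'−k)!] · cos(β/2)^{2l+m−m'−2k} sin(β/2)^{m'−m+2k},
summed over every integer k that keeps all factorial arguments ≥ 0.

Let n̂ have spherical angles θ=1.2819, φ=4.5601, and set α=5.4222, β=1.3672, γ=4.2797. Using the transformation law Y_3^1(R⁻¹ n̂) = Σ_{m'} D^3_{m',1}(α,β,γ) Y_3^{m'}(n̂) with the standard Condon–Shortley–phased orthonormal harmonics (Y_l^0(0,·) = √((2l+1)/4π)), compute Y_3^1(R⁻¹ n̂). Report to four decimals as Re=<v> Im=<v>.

Need the full column D^3_{m',1} for m'=−3..3 at α=5.4222, β=1.3672, γ=4.2797.
cos(β/2)=0.775304, sin(β/2)=0.631588
d^3_{-3,1}: single k=4 term ⇒ +0.370447;  D = +0.309972-0.202850i
d^3_{-2,1}: k∈[3..4] ⇒ +0.742588 -0.246401 = +0.496188;  D = +0.476656+0.137846i
d^3_{-1,1}: k∈[2..4] ⇒ +0.864784 -0.765191 +0.063475 = +0.163067;  D = +0.067725+0.148338i
d^3_{0,1}: k∈[1..3] ⇒ +0.612893 -1.220197 +0.269919 = -0.337385;  D = +0.141470-0.306293i
d^3_{1,1}: k∈[0..2] ⇒ +0.217186 -1.153045 +0.573894 = -0.361965;  D = +0.348155-0.099030i
d^3_{2,1}: k∈[0..1] ⇒ -0.559492 +0.742588 = +0.183096;  D = -0.152764-0.100932i
d^3_{3,1}: single k=0 term ⇒ +0.558215;  D = -0.070120-0.553794i
Y_3^{m'}(θ=1.2819,φ=4.5601) and Σ D·Y over m':
  (+0.3100-0.2028i)·(+0.1621-0.3298i)  (+0.4767+0.1378i)·(-0.2552-0.0802i)  (+0.0677+0.1483i)·(+0.0279-0.1819i)  (+0.1415-0.3063i)·(-0.2758+0.0000i)  (+0.3482-0.0990i)·(-0.0279-0.1819i)  (-0.1528-0.1009i)·(-0.2552+0.0802i)  (-0.0701-0.5538i)·(-0.1621-0.3298i)
Y_3^1(R⁻¹ n̂) = -0.289296-0.066409i

Re=-0.2893 Im=-0.0664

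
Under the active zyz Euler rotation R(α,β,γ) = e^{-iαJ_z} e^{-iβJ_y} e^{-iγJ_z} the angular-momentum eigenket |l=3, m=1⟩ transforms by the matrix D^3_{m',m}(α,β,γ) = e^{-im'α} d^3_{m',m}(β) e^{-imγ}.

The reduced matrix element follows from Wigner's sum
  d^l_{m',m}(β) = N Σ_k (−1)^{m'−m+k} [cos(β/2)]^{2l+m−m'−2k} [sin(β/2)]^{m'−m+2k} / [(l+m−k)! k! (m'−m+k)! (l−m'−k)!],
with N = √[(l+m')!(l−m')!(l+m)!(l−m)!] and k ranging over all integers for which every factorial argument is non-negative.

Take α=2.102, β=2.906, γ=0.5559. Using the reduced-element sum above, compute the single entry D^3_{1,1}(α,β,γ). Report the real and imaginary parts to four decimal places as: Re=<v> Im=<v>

Re=-0.0700 Im=-0.0368

Split into d^3_{1,1}(β=2.906) × two z-phases.
Half-angle: c=0.117524, s=0.993070. N=√(24·2·24·2)=48.000000
The bounds max(0,m−m')=0 and min(l+m,l−m')=2 give 3 terms
  k=0: (−1)^0·48.0000/(48)·0.1175^6·0.9931^0 = +0.000003
  k=1: (−1)^1·48.0000/(6)·0.1175^4·0.9931^2 = -0.001505
  k=2: (−1)^2·48.0000/(8)·0.1175^2·0.9931^4 = +0.080598
d^3_{1,1}(2.906) = +0.000003 -0.001505 +0.080598 = +0.079096
Attach z-rotation phases: D = e^{-i(1)(2.102)}·(+0.079096)·e^{-i(1)(0.5559)} = -0.070022-0.036784i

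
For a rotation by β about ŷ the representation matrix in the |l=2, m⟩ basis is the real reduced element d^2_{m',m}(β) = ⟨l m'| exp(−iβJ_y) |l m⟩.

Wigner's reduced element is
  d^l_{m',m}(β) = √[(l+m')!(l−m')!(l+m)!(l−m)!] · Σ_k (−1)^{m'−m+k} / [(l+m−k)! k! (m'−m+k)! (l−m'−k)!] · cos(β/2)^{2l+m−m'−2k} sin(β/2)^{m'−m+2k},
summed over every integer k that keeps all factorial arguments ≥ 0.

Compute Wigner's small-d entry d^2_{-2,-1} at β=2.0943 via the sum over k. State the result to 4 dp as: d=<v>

d^2_{-2,-1}(β=2.0943) via Wigner's sum:
Half-angle: c=0.500041, s=0.866002. N=√(1·24·1·6)=12.000000
The bounds max(0,m−m')=1 and min(l+m,l−m')=1 give 1 term
  k=1: (−1)^0·12.0000/(6)·0.5000^3·0.8660^1 = +0.216554
d^2_{-2,-1}(2.0943) = +0.216554

d=0.2166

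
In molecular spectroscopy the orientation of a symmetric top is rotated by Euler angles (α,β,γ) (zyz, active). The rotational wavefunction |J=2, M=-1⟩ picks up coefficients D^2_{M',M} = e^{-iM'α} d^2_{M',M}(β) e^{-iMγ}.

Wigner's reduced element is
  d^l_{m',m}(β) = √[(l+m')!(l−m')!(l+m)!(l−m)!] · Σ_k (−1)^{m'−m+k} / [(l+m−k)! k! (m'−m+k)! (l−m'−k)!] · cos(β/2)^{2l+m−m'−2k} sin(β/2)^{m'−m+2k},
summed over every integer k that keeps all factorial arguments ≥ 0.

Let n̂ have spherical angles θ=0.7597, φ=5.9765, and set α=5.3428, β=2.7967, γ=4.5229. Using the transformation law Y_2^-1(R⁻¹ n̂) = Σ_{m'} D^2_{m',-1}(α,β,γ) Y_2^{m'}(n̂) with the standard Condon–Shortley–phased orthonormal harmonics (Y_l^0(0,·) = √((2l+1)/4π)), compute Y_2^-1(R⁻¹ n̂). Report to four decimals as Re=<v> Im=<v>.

Need the full column D^2_{m',-1} for m'=−2..2 at α=5.3428, β=2.7967, γ=4.5229.
cos(β/2)=0.171593, sin(β/2)=0.985168
d^2_{-2,-1}: single k=1 term ⇒ +0.009955;  D = -0.008739+0.004768i
d^2_{-1,-1}: k∈[0..1] ⇒ +0.000867 -0.085732 = -0.084865;  D = +0.076748+0.036218i
d^2_{0,-1}: k∈[0..1] ⇒ -0.012192 +0.401889 = +0.389696;  D = -0.073402-0.382721i
d^2_{1,-1}: k∈[0..1] ⇒ +0.085732 -0.941979 = -0.856247;  D = -0.584213+0.625983i
d^2_{2,-1}: single k=0 term ⇒ -0.328141;  D = -0.325762-0.039441i
Y_2^{m'}(θ=0.7597,φ=5.9765) and Σ D·Y over m':
  (-0.0087+0.0048i)·(+0.1498+0.1055i)  (+0.0767+0.0362i)·(+0.3678+0.1165i)  (-0.0734-0.3827i)·(+0.1820+0.0000i)  (-0.5842+0.6260i)·(-0.3678+0.1165i)  (-0.3258-0.0394i)·(+0.1498-0.1055i)
Y_2^-1(R⁻¹ n̂) = +0.097821-0.317410i

Re=0.0978 Im=-0.3174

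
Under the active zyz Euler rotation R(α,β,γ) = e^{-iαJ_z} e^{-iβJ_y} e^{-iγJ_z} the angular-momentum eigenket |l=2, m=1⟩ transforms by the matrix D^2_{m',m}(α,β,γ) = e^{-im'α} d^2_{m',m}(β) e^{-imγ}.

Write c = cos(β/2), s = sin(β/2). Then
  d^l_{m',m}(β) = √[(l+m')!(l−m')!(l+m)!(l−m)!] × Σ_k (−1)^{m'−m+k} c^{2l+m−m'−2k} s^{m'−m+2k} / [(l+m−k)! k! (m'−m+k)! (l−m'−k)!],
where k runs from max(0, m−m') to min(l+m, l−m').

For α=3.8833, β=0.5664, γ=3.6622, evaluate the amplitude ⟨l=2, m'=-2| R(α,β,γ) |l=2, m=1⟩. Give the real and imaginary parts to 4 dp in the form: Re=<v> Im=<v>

D^2_{-2,1}(3.8833,0.5664,3.6622) = e^{-i·-2·3.8833}·d^2_{-2,1}(0.5664)·e^{-i·1·3.6622}. Compute d first:
c=cos(0.5664/2)=0.960166, s=sin(0.5664/2)=0.279430; N=√[1·24·6·1]=12.000000
k: max(0,(1)−(-2))=3 … min(2+(1),2−(-2))=3
  k=3: (−1)^0·12.0000/(6)·0.9602^1·0.2794^3 = +0.041898
d^2_{-2,1}(0.5664) = +0.041898
D = (+0.087270+0.996185i)·(+0.041898)·(-0.867517+0.497407i) = -0.023933-0.034390i

Re=-0.0239 Im=-0.0344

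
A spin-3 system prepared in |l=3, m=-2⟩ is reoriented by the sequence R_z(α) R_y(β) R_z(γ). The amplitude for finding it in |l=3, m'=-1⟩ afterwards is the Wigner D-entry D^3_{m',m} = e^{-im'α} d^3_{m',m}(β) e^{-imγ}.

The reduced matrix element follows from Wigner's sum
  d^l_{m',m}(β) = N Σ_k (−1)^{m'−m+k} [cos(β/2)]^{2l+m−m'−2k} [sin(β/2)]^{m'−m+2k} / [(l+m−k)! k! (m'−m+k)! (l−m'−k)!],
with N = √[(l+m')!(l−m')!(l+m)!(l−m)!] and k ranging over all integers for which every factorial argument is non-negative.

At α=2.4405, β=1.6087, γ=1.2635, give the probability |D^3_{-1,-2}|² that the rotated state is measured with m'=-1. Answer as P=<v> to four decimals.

Split into d^3_{-1,-2}(β=1.6087) × two z-phases.
Half-angle: c=0.693580, s=0.720380. N=√(2·24·1·120)=75.894664
The bounds max(0,m−m')=0 and min(l+m,l−m')=1 give 2 terms
  k=0: (−1)^1·75.8947/(24)·0.6936^5·0.7204^1 = -0.365631
  k=1: (−1)^2·75.8947/(12)·0.6936^3·0.7204^3 = +0.788867
d^3_{-1,-2}(1.6087) = -0.365631 +0.788867 = +0.423236
|D^3_{-1,-2}|² = |d^3_{-1,-2}(β)|² = (+0.423236)² = 0.179129 (the z-rotation phases have unit modulus)

P=0.1791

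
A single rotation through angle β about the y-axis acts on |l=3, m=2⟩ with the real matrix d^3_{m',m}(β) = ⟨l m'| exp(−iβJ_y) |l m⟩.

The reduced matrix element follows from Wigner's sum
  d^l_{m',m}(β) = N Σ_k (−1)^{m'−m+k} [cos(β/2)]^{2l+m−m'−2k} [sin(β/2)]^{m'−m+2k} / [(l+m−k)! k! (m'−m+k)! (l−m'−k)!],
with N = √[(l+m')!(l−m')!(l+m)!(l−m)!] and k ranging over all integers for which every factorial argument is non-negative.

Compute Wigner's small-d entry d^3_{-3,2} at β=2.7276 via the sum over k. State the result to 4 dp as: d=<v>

d^3_{-3,2}(β=2.7276) via Wigner's sum:
c=cos(2.7276/2)=0.205521, s=sin(2.7276/2)=0.978653; N=√[1·720·120·1]=293.938769
k∈{5} keeps every argument non-negative
  k=5: (−1)^0·293.9388/(120)·0.2055^1·0.9787^5 = +0.451934
d^3_{-3,2}(2.7276) = +0.451934

d=0.4519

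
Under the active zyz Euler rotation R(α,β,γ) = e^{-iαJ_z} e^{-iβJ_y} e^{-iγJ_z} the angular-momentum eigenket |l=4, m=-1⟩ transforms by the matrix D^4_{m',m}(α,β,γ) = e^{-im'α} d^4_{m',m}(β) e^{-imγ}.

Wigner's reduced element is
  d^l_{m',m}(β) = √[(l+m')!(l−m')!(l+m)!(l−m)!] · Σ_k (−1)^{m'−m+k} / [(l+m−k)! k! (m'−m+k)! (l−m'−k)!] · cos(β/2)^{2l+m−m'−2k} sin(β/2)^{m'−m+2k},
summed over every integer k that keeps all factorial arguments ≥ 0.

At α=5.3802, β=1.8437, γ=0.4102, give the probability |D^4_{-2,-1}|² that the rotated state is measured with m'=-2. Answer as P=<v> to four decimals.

P=0.0560

First d^4_{-2,-1}(β=1.8437), then the phase factors e^{-i(-2)α} and e^{-i(-1)γ}:
With c≡cos(β/2)=0.604347 and s≡sin(β/2)=0.796721, N=[2·720·6·120]^{1/2}=1018.233765
k∈{1,2,3} keeps every argument non-negative
  k=1: (−1)^0·1018.2338/(240)·0.6043^7·0.7967^1 = +0.099529
  k=2: (−1)^1·1018.2338/(48)·0.6043^5·0.7967^3 = -0.864884
  k=3: (−1)^2·1018.2338/(72)·0.6043^3·0.7967^5 = +1.002088
d^4_{-2,-1}(1.8437) = +0.099529 -0.864884 +1.002088 = +0.236733
|D^4_{-2,-1}|² = |d^4_{-2,-1}(β)|² = (+0.236733)² = 0.056043 (the z-rotation phases have unit modulus)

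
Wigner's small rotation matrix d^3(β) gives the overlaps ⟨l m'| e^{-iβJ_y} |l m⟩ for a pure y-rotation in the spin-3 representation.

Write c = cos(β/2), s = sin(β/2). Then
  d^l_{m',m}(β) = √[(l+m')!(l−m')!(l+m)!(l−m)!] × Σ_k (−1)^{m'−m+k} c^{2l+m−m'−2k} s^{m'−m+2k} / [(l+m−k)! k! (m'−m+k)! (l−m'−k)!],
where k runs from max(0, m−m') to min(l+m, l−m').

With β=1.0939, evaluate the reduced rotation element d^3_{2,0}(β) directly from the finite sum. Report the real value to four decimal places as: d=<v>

d^3_{2,0}(β=1.0939) via Wigner's sum:
Half-angle: c=0.854115, s=0.520085. N=√(120·1·6·6)=65.726707
k: max(0,(0)−(2))=0 … min(3+(0),3−(2))=1
  k=0: (−1)^2·65.7267/(12)·0.8541^4·0.5201^2 = +0.788449
  k=1: (−1)^3·65.7267/(12)·0.8541^2·0.5201^4 = -0.292341
d^3_{2,0}(1.0939) = +0.788449 -0.292341 = +0.496108

d=0.4961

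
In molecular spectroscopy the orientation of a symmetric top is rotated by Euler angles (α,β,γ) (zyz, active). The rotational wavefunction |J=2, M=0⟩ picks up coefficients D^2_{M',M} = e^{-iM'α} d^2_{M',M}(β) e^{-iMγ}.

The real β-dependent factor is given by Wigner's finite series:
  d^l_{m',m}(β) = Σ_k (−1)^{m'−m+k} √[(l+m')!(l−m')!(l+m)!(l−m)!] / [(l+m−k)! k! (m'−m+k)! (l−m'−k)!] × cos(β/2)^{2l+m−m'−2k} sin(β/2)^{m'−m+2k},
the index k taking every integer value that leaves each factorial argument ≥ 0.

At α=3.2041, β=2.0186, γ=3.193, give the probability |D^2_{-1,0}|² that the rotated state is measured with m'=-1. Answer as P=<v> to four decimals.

D^2_{-1,0}(3.2041,2.0186,3.193) = e^{-i·-1·3.2041}·d^2_{-1,0}(2.0186)·e^{-i·0·3.193}. Compute d first:
With c≡cos(β/2)=0.532453 and s≡sin(β/2)=0.846459, N=[1·6·2·2]^{1/2}=4.898979
k: max(0,(0)−(-1))=1 … min(2+(0),2−(-1))=2
  k=1: (−1)^0·4.8990/(2)·0.5325^3·0.8465^1 = +0.312987
  k=2: (−1)^1·4.8990/(2)·0.5325^1·0.8465^3 = -0.790998
d^2_{-1,0}(2.0186) = +0.312987 -0.790998 = -0.478011
|D^2_{-1,0}|² = |d^2_{-1,0}(β)|² = (-0.478011)² = 0.228495 (the z-rotation phases have unit modulus)

P=0.2285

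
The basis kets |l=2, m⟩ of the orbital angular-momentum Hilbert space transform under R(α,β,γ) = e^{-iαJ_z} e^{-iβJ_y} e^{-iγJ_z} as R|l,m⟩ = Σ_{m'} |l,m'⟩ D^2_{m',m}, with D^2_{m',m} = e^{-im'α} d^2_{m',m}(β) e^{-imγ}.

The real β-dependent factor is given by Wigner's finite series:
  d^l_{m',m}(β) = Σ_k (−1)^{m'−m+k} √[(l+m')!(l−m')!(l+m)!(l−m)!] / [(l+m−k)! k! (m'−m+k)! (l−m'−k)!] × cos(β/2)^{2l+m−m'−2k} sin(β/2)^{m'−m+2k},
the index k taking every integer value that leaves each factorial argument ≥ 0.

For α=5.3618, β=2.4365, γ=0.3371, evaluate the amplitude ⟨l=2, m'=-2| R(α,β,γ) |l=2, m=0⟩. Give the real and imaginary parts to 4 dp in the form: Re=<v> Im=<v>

Re=-0.0691 Im=-0.2478

D^2_{-2,0}(5.3618,2.4365,0.3371) = e^{-i·-2·5.3618}·d^2_{-2,0}(2.4365)·e^{-i·0·0.3371}. Compute d first:
Half-angle: c=0.345289, s=0.938497. N=√(1·24·2·2)=9.797959
k: max(0,(0)−(-2))=2 … min(2+(0),2−(-2))=2
  k=2: (−1)^0·9.7980/(4)·0.3453^2·0.9385^2 = +0.257220
d^2_{-2,0}(2.4365) = +0.257220
D = (-0.268634-0.963242i)·(+0.257220)·(+1.000000+0.000000i) = -0.069098-0.247766i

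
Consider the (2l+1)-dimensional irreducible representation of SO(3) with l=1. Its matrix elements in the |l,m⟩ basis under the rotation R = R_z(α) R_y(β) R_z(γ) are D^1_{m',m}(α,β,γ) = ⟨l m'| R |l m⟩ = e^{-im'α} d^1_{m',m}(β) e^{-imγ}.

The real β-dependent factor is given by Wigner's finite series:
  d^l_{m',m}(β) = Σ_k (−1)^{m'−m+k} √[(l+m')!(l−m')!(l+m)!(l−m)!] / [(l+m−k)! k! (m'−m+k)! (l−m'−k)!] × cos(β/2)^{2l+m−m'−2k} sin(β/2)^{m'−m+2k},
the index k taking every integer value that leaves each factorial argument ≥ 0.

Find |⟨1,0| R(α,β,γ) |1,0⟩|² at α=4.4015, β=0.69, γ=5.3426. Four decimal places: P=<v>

D^1_{0,0}(4.4015,0.69,5.3426) = e^{-i·0·4.4015}·d^1_{0,0}(0.69)·e^{-i·0·5.3426}. Compute d first:
With c≡cos(β/2)=0.941075 and s≡sin(β/2)=0.338197, N=[1·1·1·1]^{1/2}=1.000000
k∈{0,1} keeps every argument non-negative
  k=0: (−1)^0·1.0000/(1)·0.9411^2·0.3382^0 = +0.885623
  k=1: (−1)^1·1.0000/(1)·0.9411^0·0.3382^2 = -0.114377
d^1_{0,0}(0.69) = +0.885623 -0.114377 = +0.771246
|D^1_{0,0}|² = |d^1_{0,0}(β)|² = (+0.771246)² = 0.594820 (the z-rotation phases have unit modulus)

P=0.5948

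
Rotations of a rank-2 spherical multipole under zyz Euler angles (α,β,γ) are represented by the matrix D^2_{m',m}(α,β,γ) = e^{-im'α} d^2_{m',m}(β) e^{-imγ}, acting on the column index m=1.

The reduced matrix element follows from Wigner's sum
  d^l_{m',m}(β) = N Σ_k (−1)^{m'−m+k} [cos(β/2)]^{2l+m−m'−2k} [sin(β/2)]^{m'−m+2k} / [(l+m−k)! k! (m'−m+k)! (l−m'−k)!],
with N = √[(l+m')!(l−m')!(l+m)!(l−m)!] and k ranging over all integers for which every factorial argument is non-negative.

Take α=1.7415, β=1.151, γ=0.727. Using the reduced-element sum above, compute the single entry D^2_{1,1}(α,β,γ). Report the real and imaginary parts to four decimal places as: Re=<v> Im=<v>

First d^2_{1,1}(β=1.151), then the phase factors e^{-i(1)α} and e^{-i(1)γ}:
c=cos(1.151/2)=0.838920, s=sin(1.151/2)=0.544254; N=√[6·1·6·1]=6.000000
k∈{0,1} keeps every argument non-negative
  k=0: (−1)^0·6.0000/(6)·0.8389^4·0.5443^0 = +0.495316
  k=1: (−1)^1·6.0000/(2)·0.8389^2·0.5443^2 = -0.625412
d^2_{1,1}(1.151) = +0.495316 -0.625412 = -0.130096
D = (-0.169876-0.985465i)·(-0.130096)·(+0.747172-0.664631i) = +0.101722+0.081103i

Re=0.1017 Im=0.0811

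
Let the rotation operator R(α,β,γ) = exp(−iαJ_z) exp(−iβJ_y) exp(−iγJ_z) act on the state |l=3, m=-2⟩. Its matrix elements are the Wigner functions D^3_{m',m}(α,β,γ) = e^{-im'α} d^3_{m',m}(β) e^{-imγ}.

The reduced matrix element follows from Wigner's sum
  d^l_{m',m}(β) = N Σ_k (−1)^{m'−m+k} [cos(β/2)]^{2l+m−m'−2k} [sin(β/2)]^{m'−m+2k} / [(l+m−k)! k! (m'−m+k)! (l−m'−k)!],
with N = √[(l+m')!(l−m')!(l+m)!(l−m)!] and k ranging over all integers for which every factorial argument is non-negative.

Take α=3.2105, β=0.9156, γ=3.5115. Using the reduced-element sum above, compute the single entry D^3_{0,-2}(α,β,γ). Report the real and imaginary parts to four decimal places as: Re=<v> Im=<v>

Re=0.3875 Im=0.3536

First d^3_{0,-2}(β=0.9156), then the phase factors e^{-i(0)α} and e^{-i(-2)γ}:
With c≡cos(β/2)=0.897027 and s≡sin(β/2)=0.441976, N=[6·6·1·120]^{1/2}=65.726707
Admissible k: 0..1 (factorial args all ≥0)
  k=0: (−1)^2·65.7267/(12)·0.8970^4·0.4420^2 = +0.692755
  k=1: (−1)^3·65.7267/(12)·0.8970^2·0.4420^4 = -0.168177
d^3_{0,-2}(0.9156) = +0.692755 -0.168177 = +0.524578
D = (+1.000000+0.000000i)·(+0.524578)·(+0.738593+0.674151i) = +0.387450+0.353645i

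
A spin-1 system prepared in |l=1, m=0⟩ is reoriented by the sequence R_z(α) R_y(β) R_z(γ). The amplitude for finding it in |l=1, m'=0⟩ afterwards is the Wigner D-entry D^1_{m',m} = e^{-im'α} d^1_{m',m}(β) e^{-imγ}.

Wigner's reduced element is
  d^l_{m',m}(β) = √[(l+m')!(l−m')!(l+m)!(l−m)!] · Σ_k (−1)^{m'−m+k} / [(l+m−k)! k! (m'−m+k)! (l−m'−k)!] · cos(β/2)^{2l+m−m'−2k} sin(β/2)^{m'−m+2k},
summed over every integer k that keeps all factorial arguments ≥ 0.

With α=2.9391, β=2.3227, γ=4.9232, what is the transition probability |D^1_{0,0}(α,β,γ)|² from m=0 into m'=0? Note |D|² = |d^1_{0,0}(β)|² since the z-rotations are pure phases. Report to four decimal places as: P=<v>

D^1_{0,0}(2.9391,2.3227,4.9232) = e^{-i·0·2.9391}·d^1_{0,0}(2.3227)·e^{-i·0·4.9232}. Compute d first:
Half-angle: c=0.398101, s=0.917341. N=√(1·1·1·1)=1.000000
k∈{0,1} keeps every argument non-negative
  k=0: (−1)^0·1.0000/(1)·0.3981^2·0.9173^0 = +0.158485
  k=1: (−1)^1·1.0000/(1)·0.3981^0·0.9173^2 = -0.841515
d^1_{0,0}(2.3227) = +0.158485 -0.841515 = -0.683030
|D^1_{0,0}|² = |d^1_{0,0}(β)|² = (-0.683030)² = 0.466531 (the z-rotation phases have unit modulus)

P=0.4665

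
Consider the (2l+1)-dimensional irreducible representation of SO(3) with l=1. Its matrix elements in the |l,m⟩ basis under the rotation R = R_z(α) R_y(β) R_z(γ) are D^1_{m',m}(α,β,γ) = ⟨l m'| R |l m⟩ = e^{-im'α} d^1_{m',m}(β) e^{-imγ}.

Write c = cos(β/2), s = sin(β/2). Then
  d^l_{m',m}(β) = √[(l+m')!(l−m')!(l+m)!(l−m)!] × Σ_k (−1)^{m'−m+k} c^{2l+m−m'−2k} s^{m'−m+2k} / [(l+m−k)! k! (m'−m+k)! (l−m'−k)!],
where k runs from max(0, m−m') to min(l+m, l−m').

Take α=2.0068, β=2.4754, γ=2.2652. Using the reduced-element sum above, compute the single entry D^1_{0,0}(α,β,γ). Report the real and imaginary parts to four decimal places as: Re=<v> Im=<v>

Re=-0.7862 Im=0.0000

First d^1_{0,0}(β=2.4754), then the phase factors e^{-i(0)α} and e^{-i(0)γ}:
c=cos(2.4754/2)=0.326971, s=sin(2.4754/2)=0.945034; N=√[1·1·1·1]=1.000000
k: max(0,(0)−(0))=0 … min(1+(0),1−(0))=1
  k=0: (−1)^0·1.0000/(1)·0.3270^2·0.9450^0 = +0.106910
  k=1: (−1)^1·1.0000/(1)·0.3270^0·0.9450^2 = -0.893090
d^1_{0,0}(2.4754) = +0.106910 -0.893090 = -0.786180
Attach z-rotation phases: D = e^{-i(0)(2.0068)}·(-0.786180)·e^{-i(0)(2.2652)} = -0.786180+0.000000i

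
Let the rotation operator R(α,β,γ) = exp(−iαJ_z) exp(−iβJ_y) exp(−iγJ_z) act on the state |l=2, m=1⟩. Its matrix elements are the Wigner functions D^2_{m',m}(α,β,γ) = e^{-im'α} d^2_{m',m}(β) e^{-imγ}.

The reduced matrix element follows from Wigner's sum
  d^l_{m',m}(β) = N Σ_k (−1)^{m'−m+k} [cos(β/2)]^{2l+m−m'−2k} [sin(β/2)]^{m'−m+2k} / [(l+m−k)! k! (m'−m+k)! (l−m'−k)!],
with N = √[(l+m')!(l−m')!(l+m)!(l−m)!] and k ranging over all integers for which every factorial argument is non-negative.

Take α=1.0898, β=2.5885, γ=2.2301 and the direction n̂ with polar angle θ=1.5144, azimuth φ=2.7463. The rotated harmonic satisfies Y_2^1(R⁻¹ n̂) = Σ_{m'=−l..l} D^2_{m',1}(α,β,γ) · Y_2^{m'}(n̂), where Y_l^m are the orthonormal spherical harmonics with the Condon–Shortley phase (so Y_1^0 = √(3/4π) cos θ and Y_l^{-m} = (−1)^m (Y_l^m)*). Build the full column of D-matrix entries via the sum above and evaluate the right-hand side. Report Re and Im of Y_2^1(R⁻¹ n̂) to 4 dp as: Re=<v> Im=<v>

Need the full column D^2_{m',1} for m'=−2..2 at α=1.0898, β=2.5885, γ=2.2301.
cos(β/2)=0.273035, sin(β/2)=0.962004
d^2_{-2,1}: single k=3 term ⇒ +0.486160;  D = +0.485540-0.024541i
d^2_{-1,1}: k∈[2..3] ⇒ +0.206972 -0.856461 = -0.649490;  D = -0.271046+0.590229i
d^2_{0,1}: k∈[1..2] ⇒ +0.047963 -0.595422 = -0.547458;  D = +0.335355+0.432722i
d^2_{1,1}: k∈[0..1] ⇒ +0.005557 -0.206972 = -0.201414;  D = +0.198221-0.035724i
d^2_{2,1}: single k=0 term ⇒ -0.039162;  D = +0.011674-0.037381i
Y_2^{m'}(θ=1.5144,φ=2.7463) and Σ D·Y over m':
  (+0.4855-0.0245i)·(+0.2709+0.2737i)  (-0.2710+0.5902i)·(-0.0401-0.0167i)  (+0.3354+0.4327i)·(-0.3124+0.0000i)  (+0.1982-0.0357i)·(+0.0401-0.0167i)  (+0.0117-0.0374i)·(+0.2709-0.2737i)
Y_2^1(R⁻¹ n̂) = +0.054510-0.046157i

Re=0.0545 Im=-0.0462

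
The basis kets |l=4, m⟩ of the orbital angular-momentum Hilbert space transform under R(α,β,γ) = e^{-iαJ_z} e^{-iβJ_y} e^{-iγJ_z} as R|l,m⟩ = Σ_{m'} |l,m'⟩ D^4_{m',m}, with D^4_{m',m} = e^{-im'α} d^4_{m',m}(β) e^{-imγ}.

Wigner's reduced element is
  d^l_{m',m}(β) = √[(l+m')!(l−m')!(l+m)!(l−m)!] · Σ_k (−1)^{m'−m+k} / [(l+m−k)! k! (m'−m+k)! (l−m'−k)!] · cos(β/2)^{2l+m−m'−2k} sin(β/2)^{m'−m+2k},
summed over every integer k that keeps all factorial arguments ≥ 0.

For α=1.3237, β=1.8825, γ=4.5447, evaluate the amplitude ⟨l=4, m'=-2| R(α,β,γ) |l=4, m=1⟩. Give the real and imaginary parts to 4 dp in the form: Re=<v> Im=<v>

First d^4_{-2,1}(β=1.8825), then the phase factors e^{-i(-2)α} and e^{-i(1)γ}:
With c≡cos(β/2)=0.588778 and s≡sin(β/2)=0.808295, N=[2·720·120·6]^{1/2}=1018.233765
k∈{3,4,5} keeps every argument non-negative
  k=3: (−1)^0·1018.2338/(72)·0.5888^5·0.8083^3 = +0.528424
  k=4: (−1)^1·1018.2338/(48)·0.5888^3·0.8083^5 = -1.493860
  k=5: (−1)^2·1018.2338/(240)·0.5888^1·0.8083^7 = +0.563088
d^4_{-2,1}(1.8825) = +0.528424 -1.493860 +0.563088 = -0.402348
D = (-0.880352+0.474321i)·(-0.402348)·(-0.166904+0.985973i) = +0.129047+0.381092i

Re=0.1290 Im=0.3811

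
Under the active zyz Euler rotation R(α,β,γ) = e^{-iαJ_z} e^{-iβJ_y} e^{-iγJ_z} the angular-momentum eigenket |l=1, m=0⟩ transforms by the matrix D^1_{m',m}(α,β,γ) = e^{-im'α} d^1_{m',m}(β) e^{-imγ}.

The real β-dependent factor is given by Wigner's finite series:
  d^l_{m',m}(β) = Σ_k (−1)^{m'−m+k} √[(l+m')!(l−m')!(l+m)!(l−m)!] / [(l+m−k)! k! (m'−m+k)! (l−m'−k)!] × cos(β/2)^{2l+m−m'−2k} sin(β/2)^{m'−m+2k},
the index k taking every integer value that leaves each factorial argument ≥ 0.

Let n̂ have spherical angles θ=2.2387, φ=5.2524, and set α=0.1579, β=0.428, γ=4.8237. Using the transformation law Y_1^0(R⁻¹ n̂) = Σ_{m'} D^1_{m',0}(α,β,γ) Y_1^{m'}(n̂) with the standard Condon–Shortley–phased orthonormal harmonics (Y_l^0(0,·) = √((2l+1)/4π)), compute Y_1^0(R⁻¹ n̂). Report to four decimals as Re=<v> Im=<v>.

Re=-0.2159 Im=0.0000

Need the full column D^1_{m',0} for m'=−1..1 at α=0.1579, β=0.428, γ=4.8237.
cos(β/2)=0.977189, sin(β/2)=0.212370
d^1_{-1,0}: single k=1 term ⇒ +0.293486;  D = +0.289835+0.046149i
d^1_{0,0}: k∈[0..1] ⇒ +0.954899 -0.045101 = +0.909798;  D = +0.909798+0.000000i
d^1_{1,0}: single k=0 term ⇒ -0.293486;  D = -0.289835+0.046149i
Y_1^{m'}(θ=2.2387,φ=5.2524) and Σ D·Y over m':
  (+0.2898+0.0461i)·(+0.1395+0.2327i)  (+0.9098+0.0000i)·(-0.3026+0.0000i)  (-0.2898+0.0461i)·(-0.1395+0.2327i)
Y_1^0(R⁻¹ n̂) = -0.215946+0.000000i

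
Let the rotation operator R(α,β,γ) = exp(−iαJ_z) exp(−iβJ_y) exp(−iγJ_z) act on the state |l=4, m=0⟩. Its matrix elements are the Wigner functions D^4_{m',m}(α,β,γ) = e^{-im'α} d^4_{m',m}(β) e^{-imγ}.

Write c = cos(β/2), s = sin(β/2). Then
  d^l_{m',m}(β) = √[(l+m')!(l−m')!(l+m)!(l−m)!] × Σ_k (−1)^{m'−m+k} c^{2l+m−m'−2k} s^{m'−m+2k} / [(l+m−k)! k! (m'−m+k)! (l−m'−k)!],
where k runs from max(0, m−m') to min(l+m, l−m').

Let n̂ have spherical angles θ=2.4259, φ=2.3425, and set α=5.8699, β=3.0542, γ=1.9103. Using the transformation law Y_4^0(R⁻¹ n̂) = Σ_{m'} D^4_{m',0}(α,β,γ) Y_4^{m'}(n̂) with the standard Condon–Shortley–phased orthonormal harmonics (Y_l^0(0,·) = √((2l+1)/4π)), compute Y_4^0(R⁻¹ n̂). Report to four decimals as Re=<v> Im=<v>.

Re=-0.3495 Im=0.0000

Need the full column D^4_{m',0} for m'=−4..4 at α=5.8699, β=3.0542, γ=1.9103.
cos(β/2)=0.043682, sin(β/2)=0.999045
d^4_{-4,0}: single k=4 term ⇒ +0.000030;  D = -0.000002-0.000030i
d^4_{-3,0}: k∈[3..4] ⇒ +0.000002 -0.000982 = -0.000980;  D = -0.000318+0.000927i
d^4_{-2,0}: k∈[2..4] ⇒ +0.000000 -0.000092 +0.017999 = +0.017907;  D = +0.012130-0.013173i
d^4_{-1,0}: k∈[1..4] ⇒ +0.000000 -0.000004 +0.002226 -0.194052 = -0.191830;  D = -0.175680+0.077043i
d^4_{0,0}: k∈[0..4] ⇒ +0.000000 -0.000000 +0.000131 -0.030356 +0.992389 = +0.962164;  D = +0.962164+0.000000i
d^4_{1,0}: k∈[0..3] ⇒ -0.000000 +0.000004 -0.002226 +0.194052 = +0.191830;  D = +0.175680+0.077043i
d^4_{2,0}: k∈[0..2] ⇒ +0.000000 -0.000092 +0.017999 = +0.017907;  D = +0.012130+0.013173i
d^4_{3,0}: k∈[0..1] ⇒ -0.000002 +0.000982 = +0.000980;  D = +0.000318+0.000927i
d^4_{4,0}: single k=0 term ⇒ +0.000030;  D = -0.000002+0.000030i
Y_4^{m'}(θ=2.4259,φ=2.3425) and Σ D·Y over m':
  (-0.0000-0.0000i)·(-0.0819-0.0045i)  (-0.0003+0.0009i)·(-0.1963+0.1808i)  (+0.0121-0.0132i)·(-0.0118+0.4299i)  (-0.1757+0.0770i)·(+0.1611+0.1656i)  (+0.9622+0.0000i)·(-0.2892+0.0000i)  (+0.1757+0.0770i)·(-0.1611+0.1656i)  (+0.0121+0.0132i)·(-0.0118-0.4299i)  (+0.0003+0.0009i)·(+0.1963+0.1808i)  (-0.0000+0.0000i)·(-0.0819+0.0045i)
Y_4^0(R⁻¹ n̂) = -0.349537-0.000000i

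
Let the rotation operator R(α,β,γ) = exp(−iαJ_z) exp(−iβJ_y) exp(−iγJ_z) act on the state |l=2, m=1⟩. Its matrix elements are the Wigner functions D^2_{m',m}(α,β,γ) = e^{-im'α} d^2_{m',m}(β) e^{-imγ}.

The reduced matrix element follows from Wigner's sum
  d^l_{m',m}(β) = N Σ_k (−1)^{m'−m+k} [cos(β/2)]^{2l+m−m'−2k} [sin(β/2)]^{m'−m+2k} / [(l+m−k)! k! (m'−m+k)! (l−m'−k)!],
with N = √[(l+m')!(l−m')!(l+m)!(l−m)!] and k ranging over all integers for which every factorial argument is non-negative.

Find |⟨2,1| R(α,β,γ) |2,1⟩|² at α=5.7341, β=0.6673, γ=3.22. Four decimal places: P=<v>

First d^2_{1,1}(β=0.6673), then the phase factors e^{-i(1)α} and e^{-i(1)γ}:
Half-angle: c=0.944853, s=0.327494. N=√(6·1·6·1)=6.000000
Admissible k: 0..1 (factorial args all ≥0)
  k=0: (−1)^0·6.0000/(6)·0.9449^4·0.3275^0 = +0.796999
  k=1: (−1)^1·6.0000/(2)·0.9449^2·0.3275^2 = -0.287248
d^2_{1,1}(0.6673) = +0.796999 -0.287248 = +0.509751
|D^2_{1,1}|² = |d^2_{1,1}(β)|² = (+0.509751)² = 0.259846 (the z-rotation phases have unit modulus)

P=0.2598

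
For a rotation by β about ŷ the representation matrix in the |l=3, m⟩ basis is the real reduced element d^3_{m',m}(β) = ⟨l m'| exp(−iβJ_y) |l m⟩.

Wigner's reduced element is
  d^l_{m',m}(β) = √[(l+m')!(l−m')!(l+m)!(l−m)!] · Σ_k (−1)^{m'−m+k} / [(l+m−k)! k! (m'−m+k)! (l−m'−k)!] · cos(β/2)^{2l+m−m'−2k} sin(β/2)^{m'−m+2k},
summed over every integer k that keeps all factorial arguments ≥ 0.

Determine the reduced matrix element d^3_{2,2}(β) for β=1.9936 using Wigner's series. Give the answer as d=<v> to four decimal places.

d^3_{2,2}(β=1.9936) via Wigner's sum:
With c≡cos(β/2)=0.542992 and s≡sin(β/2)=0.839738, N=[120·1·120·1]^{1/2}=120.000000
Admissible k: 0..1 (factorial args all ≥0)
  k=0: (−1)^0·120.0000/(120)·0.5430^6·0.8397^0 = +0.025631
  k=1: (−1)^1·120.0000/(24)·0.5430^4·0.8397^2 = -0.306501
d^3_{2,2}(1.9936) = +0.025631 -0.306501 = -0.280870

d=-0.2809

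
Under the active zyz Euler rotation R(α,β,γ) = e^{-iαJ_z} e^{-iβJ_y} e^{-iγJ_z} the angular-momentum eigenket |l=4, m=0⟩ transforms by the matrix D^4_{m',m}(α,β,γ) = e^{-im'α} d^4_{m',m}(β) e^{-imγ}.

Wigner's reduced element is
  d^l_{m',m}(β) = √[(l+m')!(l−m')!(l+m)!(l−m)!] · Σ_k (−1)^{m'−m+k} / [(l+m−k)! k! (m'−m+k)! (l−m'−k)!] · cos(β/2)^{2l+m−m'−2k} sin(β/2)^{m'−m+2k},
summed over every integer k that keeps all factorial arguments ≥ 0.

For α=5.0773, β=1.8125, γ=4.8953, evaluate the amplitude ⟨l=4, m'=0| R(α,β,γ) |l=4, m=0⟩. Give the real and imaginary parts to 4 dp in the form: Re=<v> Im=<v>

First d^4_{0,0}(β=1.8125), then the phase factors e^{-i(0)α} and e^{-i(0)γ}:
Half-angle: c=0.616702, s=0.787197. N=√(24·24·24·24)=576.000000
Admissible k: 0..4 (factorial args all ≥0)
  k=0: (−1)^0·576.0000/(576)·0.6167^8·0.7872^0 = +0.020922
  k=1: (−1)^1·576.0000/(36)·0.6167^6·0.7872^2 = -0.545430
  k=2: (−1)^2·576.0000/(16)·0.6167^4·0.7872^4 = +1.999572
  k=3: (−1)^3·576.0000/(36)·0.6167^2·0.7872^6 = -1.448005
  k=4: (−1)^4·576.0000/(576)·0.6167^0·0.7872^8 = +0.147457
d^4_{0,0}(1.8125) = +0.020922 -0.545430 +1.999572 -1.448005 +0.147457 = +0.174516
Attach z-rotation phases: D = e^{-i(0)(5.0773)}·(+0.174516)·e^{-i(0)(4.8953)} = +0.174516+0.000000i

Re=0.1745 Im=0.0000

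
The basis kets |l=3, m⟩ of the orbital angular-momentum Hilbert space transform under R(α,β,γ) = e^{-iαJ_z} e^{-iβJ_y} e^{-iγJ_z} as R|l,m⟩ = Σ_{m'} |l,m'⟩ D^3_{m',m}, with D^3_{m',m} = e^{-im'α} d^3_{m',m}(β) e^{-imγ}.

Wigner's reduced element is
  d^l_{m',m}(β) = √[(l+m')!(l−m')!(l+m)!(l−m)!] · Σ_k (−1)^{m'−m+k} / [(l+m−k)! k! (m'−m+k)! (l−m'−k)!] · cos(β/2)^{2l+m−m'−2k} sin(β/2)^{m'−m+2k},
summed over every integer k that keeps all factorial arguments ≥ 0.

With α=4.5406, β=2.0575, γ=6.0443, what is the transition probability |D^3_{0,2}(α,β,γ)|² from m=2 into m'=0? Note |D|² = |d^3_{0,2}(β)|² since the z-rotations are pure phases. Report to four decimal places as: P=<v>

First d^3_{0,2}(β=2.0575), then the phase factors e^{-i(0)α} and e^{-i(2)γ}:
c=cos(2.0575/2)=0.515890, s=sin(2.0575/2)=0.856655; N=√[6·6·120·1]=65.726707
k: max(0,(2)−(0))=2 … min(3+(2),3−(0))=3
  k=2: (−1)^0·65.7267/(12)·0.5159^4·0.8567^2 = +0.284709
  k=3: (−1)^1·65.7267/(12)·0.5159^2·0.8567^4 = -0.785052
d^3_{0,2}(2.0575) = +0.284709 -0.785052 = -0.500343
|D^3_{0,2}|² = |d^3_{0,2}(β)|² = (-0.500343)² = 0.250343 (the z-rotation phases have unit modulus)

P=0.2503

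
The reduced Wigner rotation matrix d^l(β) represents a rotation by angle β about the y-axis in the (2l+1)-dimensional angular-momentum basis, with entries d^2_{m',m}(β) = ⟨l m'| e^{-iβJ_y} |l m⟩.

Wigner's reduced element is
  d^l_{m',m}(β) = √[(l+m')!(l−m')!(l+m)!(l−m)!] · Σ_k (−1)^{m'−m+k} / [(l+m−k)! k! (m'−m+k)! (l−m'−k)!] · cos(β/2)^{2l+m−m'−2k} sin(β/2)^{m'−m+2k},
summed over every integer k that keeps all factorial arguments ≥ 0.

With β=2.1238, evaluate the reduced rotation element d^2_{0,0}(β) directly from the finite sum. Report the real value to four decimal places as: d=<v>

d^2_{0,0}(β=2.1238) via Wigner's sum:
c=cos(2.1238/2)=0.487214, s=sin(2.1238/2)=0.873283; N=√[2·2·2·2]=4.000000
k∈{0,1,2} keeps every argument non-negative
  k=0: (−1)^0·4.0000/(4)·0.4872^4·0.8733^0 = +0.056348
  k=1: (−1)^1·4.0000/(1)·0.4872^2·0.8733^2 = -0.724117
  k=2: (−1)^2·4.0000/(4)·0.4872^0·0.8733^4 = +0.581594
d^2_{0,0}(2.1238) = +0.056348 -0.724117 +0.581594 = -0.086176

d=-0.0862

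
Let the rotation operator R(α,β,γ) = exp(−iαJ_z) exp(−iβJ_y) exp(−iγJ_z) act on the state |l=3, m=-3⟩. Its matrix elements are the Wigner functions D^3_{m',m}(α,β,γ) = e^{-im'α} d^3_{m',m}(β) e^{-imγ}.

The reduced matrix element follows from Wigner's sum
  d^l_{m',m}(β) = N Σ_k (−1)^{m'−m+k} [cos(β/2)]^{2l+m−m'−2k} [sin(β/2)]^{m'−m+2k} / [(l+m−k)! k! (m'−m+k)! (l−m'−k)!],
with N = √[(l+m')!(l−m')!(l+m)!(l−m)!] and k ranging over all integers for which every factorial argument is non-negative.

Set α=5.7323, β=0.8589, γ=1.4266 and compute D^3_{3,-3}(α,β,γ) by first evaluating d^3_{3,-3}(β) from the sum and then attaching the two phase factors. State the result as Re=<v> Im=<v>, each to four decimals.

Split into d^3_{3,-3}(β=0.8589) × two z-phases.
Half-angle: c=0.909195, s=0.416371. N=√(720·1·1·720)=720.000000
The bounds max(0,m−m')=0 and min(l+m,l−m')=0 give 1 term
  k=0: (−1)^6·720.0000/(720)·0.9092^0·0.4164^6 = +0.005211
d^3_{3,-3}(0.8589) = +0.005211
Phases: e^{-i·(3)·5.7323}=-0.081768+0.996651i, e^{-i·(-3)·1.4266}=-0.419223-0.907883i ⇒ D=+0.004893-0.001790i

Re=0.0049 Im=-0.0018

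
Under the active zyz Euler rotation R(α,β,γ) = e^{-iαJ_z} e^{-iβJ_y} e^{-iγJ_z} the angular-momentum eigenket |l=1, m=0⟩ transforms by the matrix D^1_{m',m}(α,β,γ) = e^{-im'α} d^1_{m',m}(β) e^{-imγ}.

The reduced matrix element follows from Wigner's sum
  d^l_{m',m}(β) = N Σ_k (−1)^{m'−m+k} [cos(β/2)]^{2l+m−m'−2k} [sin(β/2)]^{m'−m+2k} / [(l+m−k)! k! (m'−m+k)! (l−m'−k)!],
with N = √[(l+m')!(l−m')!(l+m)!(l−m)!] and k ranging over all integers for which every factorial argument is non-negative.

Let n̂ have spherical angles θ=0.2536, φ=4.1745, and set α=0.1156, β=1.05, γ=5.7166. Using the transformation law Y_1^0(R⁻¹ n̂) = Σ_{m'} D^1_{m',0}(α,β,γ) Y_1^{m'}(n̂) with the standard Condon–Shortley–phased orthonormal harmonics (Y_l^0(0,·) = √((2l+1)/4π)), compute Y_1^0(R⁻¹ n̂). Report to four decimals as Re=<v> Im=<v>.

Need the full column D^1_{m',0} for m'=−1..1 at α=0.1156, β=1.05, γ=5.7166.
cos(β/2)=0.865324, sin(β/2)=0.501213
d^1_{-1,0}: single k=1 term ⇒ +0.613361;  D = +0.609267+0.070747i
d^1_{0,0}: k∈[0..1] ⇒ +0.748786 -0.251214 = +0.497571;  D = +0.497571+0.000000i
d^1_{1,0}: single k=0 term ⇒ -0.613361;  D = -0.609267+0.070747i
Y_1^{m'}(θ=0.2536,φ=4.1745) and Σ D·Y over m':
  (+0.6093+0.0707i)·(-0.0444+0.0744i)  (+0.4976+0.0000i)·(+0.4730+0.0000i)  (-0.6093+0.0707i)·(+0.0444+0.0744i)
Y_1^0(R⁻¹ n̂) = +0.170692+0.000000i

Re=0.1707 Im=0.0000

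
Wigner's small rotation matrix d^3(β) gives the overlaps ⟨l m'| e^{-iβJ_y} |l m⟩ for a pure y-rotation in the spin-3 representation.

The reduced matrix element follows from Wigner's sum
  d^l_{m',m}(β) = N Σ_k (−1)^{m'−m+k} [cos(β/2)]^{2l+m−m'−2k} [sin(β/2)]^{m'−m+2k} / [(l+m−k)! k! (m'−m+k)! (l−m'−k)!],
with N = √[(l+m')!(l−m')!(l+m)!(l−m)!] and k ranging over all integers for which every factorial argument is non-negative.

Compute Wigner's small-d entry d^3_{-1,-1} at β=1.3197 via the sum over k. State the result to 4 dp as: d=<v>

d^3_{-1,-1}(β=1.3197) via Wigner's sum:
With c≡cos(β/2)=0.790084 and s≡sin(β/2)=0.612998, N=[2·24·2·24]^{1/2}=48.000000
Admissible k: 0..2 (factorial args all ≥0)
  k=0: (−1)^0·48.0000/(48)·0.7901^6·0.6130^0 = +0.243243
  k=1: (−1)^1·48.0000/(6)·0.7901^4·0.6130^2 = -1.171392
  k=2: (−1)^2·48.0000/(8)·0.7901^2·0.6130^4 = +0.528853
d^3_{-1,-1}(1.3197) = +0.243243 -1.171392 +0.528853 = -0.399295

d=-0.3993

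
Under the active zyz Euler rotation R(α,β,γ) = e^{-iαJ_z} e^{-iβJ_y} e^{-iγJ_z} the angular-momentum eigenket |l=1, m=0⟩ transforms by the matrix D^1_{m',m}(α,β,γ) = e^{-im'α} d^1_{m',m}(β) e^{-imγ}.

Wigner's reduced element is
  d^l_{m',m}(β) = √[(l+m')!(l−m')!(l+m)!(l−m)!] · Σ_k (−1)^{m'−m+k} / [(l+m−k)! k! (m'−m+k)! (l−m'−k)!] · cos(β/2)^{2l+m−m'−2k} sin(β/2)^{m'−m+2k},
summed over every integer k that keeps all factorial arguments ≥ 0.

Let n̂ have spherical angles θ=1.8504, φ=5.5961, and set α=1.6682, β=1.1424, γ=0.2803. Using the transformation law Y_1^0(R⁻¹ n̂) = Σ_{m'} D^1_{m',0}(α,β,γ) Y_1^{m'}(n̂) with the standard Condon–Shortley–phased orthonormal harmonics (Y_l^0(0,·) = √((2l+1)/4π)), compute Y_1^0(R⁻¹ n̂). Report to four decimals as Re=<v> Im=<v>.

Re=-0.3578 Im=0.0000

Need the full column D^1_{m',0} for m'=−1..1 at α=1.6682, β=1.1424, γ=0.2803.
cos(β/2)=0.841253, sin(β/2)=0.540642
d^1_{-1,0}: single k=1 term ⇒ +0.643208;  D = -0.062552+0.640159i
d^1_{0,0}: k∈[0..1] ⇒ +0.707706 -0.292294 = +0.415413;  D = +0.415413+0.000000i
d^1_{1,0}: single k=0 term ⇒ -0.643208;  D = +0.062552+0.640159i
Y_1^{m'}(θ=1.8504,φ=5.5961) and Σ D·Y over m':
  (-0.0626+0.6402i)·(+0.2567+0.2106i)  (+0.4154+0.0000i)·(-0.1348+0.0000i)  (+0.0626+0.6402i)·(-0.2567+0.2106i)
Y_1^0(R⁻¹ n̂) = -0.357808+0.000000i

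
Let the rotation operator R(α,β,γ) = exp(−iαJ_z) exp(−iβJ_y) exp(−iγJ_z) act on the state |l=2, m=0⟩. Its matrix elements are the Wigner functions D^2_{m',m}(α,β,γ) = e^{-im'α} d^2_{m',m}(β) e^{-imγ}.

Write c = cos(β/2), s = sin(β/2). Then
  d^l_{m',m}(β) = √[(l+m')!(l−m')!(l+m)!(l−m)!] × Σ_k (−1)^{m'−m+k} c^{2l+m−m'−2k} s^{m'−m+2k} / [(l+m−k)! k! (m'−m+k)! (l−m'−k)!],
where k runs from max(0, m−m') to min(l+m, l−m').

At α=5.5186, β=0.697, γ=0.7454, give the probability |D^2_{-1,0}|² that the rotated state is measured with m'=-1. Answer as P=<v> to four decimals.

D^2_{-1,0}(5.5186,0.697,0.7454) = e^{-i·-1·5.5186}·d^2_{-1,0}(0.697)·e^{-i·0·0.7454}. Compute d first:
With c≡cos(β/2)=0.939886 and s≡sin(β/2)=0.341488, N=[1·6·2·2]^{1/2}=4.898979
Admissible k: 1..2 (factorial args all ≥0)
  k=1: (−1)^0·4.8990/(2)·0.9399^3·0.3415^1 = +0.694508
  k=2: (−1)^1·4.8990/(2)·0.9399^1·0.3415^3 = -0.091681
d^2_{-1,0}(0.697) = +0.694508 -0.091681 = +0.602827
|D^2_{-1,0}|² = |d^2_{-1,0}(β)|² = (+0.602827)² = 0.363400 (the z-rotation phases have unit modulus)

P=0.3634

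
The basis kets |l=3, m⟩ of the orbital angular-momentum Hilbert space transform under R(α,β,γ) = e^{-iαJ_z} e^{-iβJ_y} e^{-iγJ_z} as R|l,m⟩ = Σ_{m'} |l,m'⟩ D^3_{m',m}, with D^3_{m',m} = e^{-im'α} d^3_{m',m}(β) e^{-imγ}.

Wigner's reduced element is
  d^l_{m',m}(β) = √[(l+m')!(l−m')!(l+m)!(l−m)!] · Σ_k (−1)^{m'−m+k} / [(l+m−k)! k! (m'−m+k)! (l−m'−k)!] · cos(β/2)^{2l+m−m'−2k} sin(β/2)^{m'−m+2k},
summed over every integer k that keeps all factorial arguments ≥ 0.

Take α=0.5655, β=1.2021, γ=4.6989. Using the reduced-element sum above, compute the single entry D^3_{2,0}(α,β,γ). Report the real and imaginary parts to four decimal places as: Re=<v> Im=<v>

Re=0.1828 Im=-0.3885

D^3_{2,0}(0.5655,1.2021,4.6989) = e^{-i·2·0.5655}·d^3_{2,0}(1.2021)·e^{-i·0·4.6989}. Compute d first:
Half-angle: c=0.824742, s=0.565509. N=√(120·1·6·6)=65.726707
k∈{0,1} keeps every argument non-negative
  k=0: (−1)^2·65.7267/(12)·0.8247^4·0.5655^2 = +0.810424
  k=1: (−1)^3·65.7267/(12)·0.8247^2·0.5655^4 = -0.381026
d^3_{2,0}(1.2021) = +0.810424 -0.381026 = +0.429398
Attach z-rotation phases: D = e^{-i(2)(0.5655)}·(+0.429398)·e^{-i(0)(4.6989)} = +0.182819-0.388536i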